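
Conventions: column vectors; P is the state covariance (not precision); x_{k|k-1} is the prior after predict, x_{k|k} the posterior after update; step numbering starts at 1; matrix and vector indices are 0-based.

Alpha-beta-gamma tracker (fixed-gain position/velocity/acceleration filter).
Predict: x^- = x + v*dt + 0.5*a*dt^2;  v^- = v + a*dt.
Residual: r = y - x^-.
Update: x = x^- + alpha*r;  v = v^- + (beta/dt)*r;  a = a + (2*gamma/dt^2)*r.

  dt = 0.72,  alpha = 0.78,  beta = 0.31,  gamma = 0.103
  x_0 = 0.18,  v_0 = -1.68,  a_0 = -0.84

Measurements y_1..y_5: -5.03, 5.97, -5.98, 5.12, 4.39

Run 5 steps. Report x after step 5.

x_post = 4.5538

step 1: x_pred=-1.2473  r=-3.7827  x^+=-4.1978  v^+=-3.9135  a^+=-2.3431
step 2: x_pred=-7.6228  r=13.5928  x^+=2.9796  v^+=0.2520  a^+=3.0583
step 3: x_pred=3.9537  r=-9.9337  x^+=-3.7946  v^+=-1.8231  a^+=-0.8891
step 4: x_pred=-5.3376  r=10.4576  x^+=2.8193  v^+=2.0394  a^+=3.2665
step 5: x_pred=5.1344  r=-0.7444  x^+=4.5538  v^+=4.0708  a^+=2.9707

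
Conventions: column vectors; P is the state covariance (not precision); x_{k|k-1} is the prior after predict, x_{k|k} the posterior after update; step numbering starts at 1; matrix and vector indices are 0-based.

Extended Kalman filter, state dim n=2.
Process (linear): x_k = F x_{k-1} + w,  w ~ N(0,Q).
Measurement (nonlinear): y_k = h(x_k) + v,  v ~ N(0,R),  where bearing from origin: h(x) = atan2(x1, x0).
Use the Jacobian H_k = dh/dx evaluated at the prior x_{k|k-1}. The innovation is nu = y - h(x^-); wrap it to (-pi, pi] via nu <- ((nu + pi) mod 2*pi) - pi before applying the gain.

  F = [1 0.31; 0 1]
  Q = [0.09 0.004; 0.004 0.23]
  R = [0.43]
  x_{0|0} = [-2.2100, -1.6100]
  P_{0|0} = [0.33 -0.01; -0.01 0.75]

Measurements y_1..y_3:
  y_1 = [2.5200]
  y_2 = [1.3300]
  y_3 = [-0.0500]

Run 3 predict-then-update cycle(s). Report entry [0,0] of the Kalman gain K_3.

step 1: x^-=[-2.7091, -1.6100]  P^-=[0.4859 0.2265; 0.2265 0.9800]  H_jac=[0.1621 -0.2728]  S=[0.4957]  K=[0.0343; -0.4653]  nu=[-1.1578]  x^+=[-2.7488, -1.0713]  P^+=[0.4853 0.2344; 0.2344 0.8727]
step 2: x^-=[-3.0809, -1.0713]  P^-=[0.8045 0.5089; 0.5089 1.1027]  H_jac=[0.1007 -0.2896]  S=[0.5009]  K=[-0.1325; -0.5351]  nu=[-2.1462]  x^+=[-2.7965, 0.0772]  P^+=[0.7957 0.4734; 0.4734 0.9593]
step 3: x^-=[-2.7726, 0.0772]  P^-=[1.2714 0.7748; 0.7748 1.1893]  H_jac=[-0.0100 -0.3604]  S=[0.5902]  K=[-0.4947; -0.7394]  nu=[3.1194]  x^+=[-4.3159, -2.2292]  P^+=[1.1270 0.5589; 0.5589 0.8666]

K[0,0] = -0.4947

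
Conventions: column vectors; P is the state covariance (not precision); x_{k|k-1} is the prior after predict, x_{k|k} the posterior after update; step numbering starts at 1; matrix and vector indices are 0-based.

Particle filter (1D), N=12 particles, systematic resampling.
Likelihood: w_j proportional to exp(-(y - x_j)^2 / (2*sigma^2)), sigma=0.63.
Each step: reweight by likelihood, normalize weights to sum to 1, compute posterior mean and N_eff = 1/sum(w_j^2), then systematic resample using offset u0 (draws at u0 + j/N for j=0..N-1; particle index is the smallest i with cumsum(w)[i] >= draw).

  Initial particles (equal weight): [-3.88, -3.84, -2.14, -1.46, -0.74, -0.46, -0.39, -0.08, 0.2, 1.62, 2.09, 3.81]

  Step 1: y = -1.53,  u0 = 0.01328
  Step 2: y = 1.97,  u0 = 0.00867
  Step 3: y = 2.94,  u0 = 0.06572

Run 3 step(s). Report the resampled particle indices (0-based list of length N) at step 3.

step 1: w=[0.0004, 0.0005, 0.2405, 0.3819, 0.1751, 0.0908, 0.0748, 0.0272, 0.0089, 0.0000, 0.0000, 0.0000]  mean=-1.2764  Neff=4.0155  idx=[2, 2, 2, 3, 3, 3, 3, 3, 4, 4, 5, 6]
step 2: w=[0.0000, 0.0000, 0.0000, 0.0002, 0.0002, 0.0002, 0.0002, 0.0002, 0.0571, 0.0571, 0.3503, 0.5344]  mean=-0.4557  Neff=2.4111  idx=[8, 9, 10, 10, 10, 10, 11, 11, 11, 11, 11, 11]
step 3: w=[0.0055, 0.0055, 0.0666, 0.0666, 0.0666, 0.0666, 0.1205, 0.1205, 0.1205, 0.1205, 0.1205, 0.1205]  mean=-0.4125  Neff=9.5366  idx=[2, 4, 5, 6, 7, 7, 8, 9, 9, 10, 11, 11]

resampled_idx = [2, 4, 5, 6, 7, 7, 8, 9, 9, 10, 11, 11]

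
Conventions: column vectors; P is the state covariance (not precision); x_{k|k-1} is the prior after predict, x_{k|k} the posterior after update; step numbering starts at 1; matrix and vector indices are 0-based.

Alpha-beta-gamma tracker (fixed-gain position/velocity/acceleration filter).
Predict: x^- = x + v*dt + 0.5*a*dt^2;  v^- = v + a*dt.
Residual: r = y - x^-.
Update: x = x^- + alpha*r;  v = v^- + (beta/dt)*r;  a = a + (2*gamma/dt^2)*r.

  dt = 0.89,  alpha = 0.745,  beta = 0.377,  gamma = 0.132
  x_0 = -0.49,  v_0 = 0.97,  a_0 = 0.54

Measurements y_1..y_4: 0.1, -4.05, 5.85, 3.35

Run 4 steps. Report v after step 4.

v_post = 2.5669

step 1: x_pred=0.5872  r=-0.4872  x^+=0.2242  v^+=1.2442  a^+=0.3776
step 2: x_pred=1.4812  r=-5.5312  x^+=-2.6396  v^+=-0.7626  a^+=-1.4659
step 3: x_pred=-3.8989  r=9.7489  x^+=3.3640  v^+=2.0623  a^+=1.7834
step 4: x_pred=5.9058  r=-2.5558  x^+=4.0017  v^+=2.5669  a^+=0.9315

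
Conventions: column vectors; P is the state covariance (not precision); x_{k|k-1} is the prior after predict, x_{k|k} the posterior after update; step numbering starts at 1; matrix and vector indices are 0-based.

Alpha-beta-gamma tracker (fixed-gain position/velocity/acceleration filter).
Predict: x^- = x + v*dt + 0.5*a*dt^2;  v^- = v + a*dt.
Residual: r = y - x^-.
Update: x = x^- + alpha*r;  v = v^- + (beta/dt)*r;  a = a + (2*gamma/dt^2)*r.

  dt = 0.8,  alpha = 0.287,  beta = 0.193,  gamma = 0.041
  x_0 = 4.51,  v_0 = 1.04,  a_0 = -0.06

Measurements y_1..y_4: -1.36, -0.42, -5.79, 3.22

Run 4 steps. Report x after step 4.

x_post = -3.4263

step 1: x_pred=5.3228  r=-6.6828  x^+=3.4048  v^+=-0.6202  a^+=-0.9162
step 2: x_pred=2.6155  r=-3.0355  x^+=1.7443  v^+=-2.0855  a^+=-1.3052
step 3: x_pred=-0.3418  r=-5.4482  x^+=-1.9054  v^+=-4.4440  a^+=-2.0032
step 4: x_pred=-6.1017  r=9.3217  x^+=-3.4263  v^+=-3.7977  a^+=-0.8089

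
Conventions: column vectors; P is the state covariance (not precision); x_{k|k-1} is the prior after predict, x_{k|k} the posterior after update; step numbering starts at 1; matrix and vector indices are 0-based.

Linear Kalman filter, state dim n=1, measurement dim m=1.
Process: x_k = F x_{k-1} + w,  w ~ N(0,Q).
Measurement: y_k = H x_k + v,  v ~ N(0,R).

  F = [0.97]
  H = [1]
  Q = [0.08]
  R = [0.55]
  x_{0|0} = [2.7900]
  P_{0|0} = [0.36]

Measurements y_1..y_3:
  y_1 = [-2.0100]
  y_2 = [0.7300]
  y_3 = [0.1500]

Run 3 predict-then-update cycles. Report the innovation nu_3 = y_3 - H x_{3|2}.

innov = [-0.5067]

step 1: x^-=[2.7063]  P^-=[0.4187]  S=[0.9687]  K=[0.4322]  nu=[-4.7163]  x^+=[0.6677]  P^+=[0.2377]
step 2: x^-=[0.6477]  P^-=[0.3037]  S=[0.8537]  K=[0.3557]  nu=[0.0823]  x^+=[0.6770]  P^+=[0.1957]
step 3: x^-=[0.6567]  P^-=[0.2641]  S=[0.8141]  K=[0.3244]  nu=[-0.5067]  x^+=[0.4923]  P^+=[0.1784]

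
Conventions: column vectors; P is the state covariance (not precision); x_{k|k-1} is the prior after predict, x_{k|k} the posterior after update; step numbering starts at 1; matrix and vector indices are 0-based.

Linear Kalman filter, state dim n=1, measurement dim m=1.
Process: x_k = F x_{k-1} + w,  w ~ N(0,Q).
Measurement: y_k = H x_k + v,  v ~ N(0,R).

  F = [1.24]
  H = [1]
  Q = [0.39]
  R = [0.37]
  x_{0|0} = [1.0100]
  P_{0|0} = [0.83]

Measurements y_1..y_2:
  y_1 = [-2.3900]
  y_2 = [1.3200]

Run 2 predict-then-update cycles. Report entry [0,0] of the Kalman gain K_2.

K[0,0] = 0.6981

step 1: x^-=[1.2524]  P^-=[1.6662]  S=[2.0362]  K=[0.8183]  nu=[-3.6424]  x^+=[-1.7281]  P^+=[0.3028]
step 2: x^-=[-2.1429]  P^-=[0.8555]  S=[1.2255]  K=[0.6981]  nu=[3.4629]  x^+=[0.2745]  P^+=[0.2583]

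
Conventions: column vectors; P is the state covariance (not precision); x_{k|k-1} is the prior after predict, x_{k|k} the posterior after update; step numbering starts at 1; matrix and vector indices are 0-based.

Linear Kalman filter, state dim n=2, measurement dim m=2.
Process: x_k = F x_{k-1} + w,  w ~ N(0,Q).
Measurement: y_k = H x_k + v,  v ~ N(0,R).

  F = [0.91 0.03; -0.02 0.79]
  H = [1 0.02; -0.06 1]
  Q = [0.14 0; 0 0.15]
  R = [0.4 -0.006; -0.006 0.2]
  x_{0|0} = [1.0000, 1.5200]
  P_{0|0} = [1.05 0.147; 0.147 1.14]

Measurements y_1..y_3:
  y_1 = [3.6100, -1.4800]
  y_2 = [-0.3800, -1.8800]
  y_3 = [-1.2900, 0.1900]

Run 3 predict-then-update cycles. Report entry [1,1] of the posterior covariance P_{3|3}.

P_post[1,1] = 0.1046

step 1: x^-=[0.9556, 1.1808]  P^-=[1.0186 0.1135; 0.1135 0.8572]  S=[1.4234 0.0634; 0.0634 1.0473]  K=[0.7169 0.0066; 0.0558 0.8087]  nu=[2.6308, -2.6035]  x^+=[2.8243, -0.7778]  P^+=[0.2864 0.0142; 0.0142 0.1622]
step 2: x^-=[2.5467, -0.6709]  P^-=[0.3781 0.0088; 0.0088 0.2509]  S=[0.7786 -0.0148; -0.0148 0.4512]  K=[0.4856 -0.0147; 0.0284 0.5559]  nu=[-2.9133, -1.0562]  x^+=[1.1476, -1.3408]  P^+=[0.1942 0.0058; 0.0058 0.1113]
step 3: x^-=[1.0041, -1.0822]  P^-=[0.3012 0.0033; 0.0033 0.2194]  S=[0.7015 -0.0164; -0.0164 0.4201]  K=[0.4291 -0.0185; 0.0232 0.5227]  nu=[-2.2724, 1.3324]  x^+=[0.0043, -0.4383]  P^+=[0.1717 0.0040; 0.0040 0.1046]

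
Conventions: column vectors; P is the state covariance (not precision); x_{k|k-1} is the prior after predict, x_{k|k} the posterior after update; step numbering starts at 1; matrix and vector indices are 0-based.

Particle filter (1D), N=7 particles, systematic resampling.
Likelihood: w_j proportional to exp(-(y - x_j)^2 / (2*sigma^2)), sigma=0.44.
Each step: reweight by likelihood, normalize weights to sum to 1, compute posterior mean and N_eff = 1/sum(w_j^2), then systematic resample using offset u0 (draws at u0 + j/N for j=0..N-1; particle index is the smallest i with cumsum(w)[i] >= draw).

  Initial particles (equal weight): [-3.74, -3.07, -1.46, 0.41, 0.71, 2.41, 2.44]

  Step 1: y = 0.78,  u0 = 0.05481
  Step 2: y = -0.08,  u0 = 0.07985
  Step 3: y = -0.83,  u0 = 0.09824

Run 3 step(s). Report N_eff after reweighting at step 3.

N_eff = 5.4456

step 1: w=[0.0000, 0.0000, 0.0000, 0.4151, 0.5838, 0.0006, 0.0005]  mean=0.5873  Neff=1.9489  idx=[3, 3, 3, 4, 4, 4, 4]
step 2: w=[0.2230, 0.2230, 0.2230, 0.0827, 0.0827, 0.0827, 0.0827]  mean=0.5093  Neff=5.6625  idx=[0, 0, 1, 2, 2, 4, 6]
step 3: w=[0.1911, 0.1911, 0.1911, 0.1911, 0.1911, 0.0222, 0.0222]  mean=0.4233  Neff=5.4456  idx=[0, 1, 2, 2, 3, 4, 4]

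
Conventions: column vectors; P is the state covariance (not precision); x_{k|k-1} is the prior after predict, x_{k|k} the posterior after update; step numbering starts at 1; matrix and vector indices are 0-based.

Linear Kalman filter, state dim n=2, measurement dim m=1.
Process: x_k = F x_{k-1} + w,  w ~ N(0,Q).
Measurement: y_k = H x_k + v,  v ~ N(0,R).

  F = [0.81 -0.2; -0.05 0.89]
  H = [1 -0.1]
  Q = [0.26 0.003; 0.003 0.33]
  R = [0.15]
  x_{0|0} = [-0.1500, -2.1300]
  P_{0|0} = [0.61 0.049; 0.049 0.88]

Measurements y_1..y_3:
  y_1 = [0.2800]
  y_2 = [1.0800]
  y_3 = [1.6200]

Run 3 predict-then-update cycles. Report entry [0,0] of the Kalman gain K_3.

K[0,0] = 0.6794

step 1: x^-=[0.3045, -1.8882]  P^-=[0.6795 -0.1425; -0.1425 1.0242]  S=[0.8683]  K=[0.7990; -0.2821]  nu=[-0.2133]  x^+=[0.1340, -1.8280]  P^+=[0.1252 0.0532; 0.0532 0.9551]
step 2: x^-=[0.4742, -1.6336]  P^-=[0.3631 -0.1332; -0.1332 1.0821]  S=[0.5506]  K=[0.6837; -0.4385]  nu=[0.4425]  x^+=[0.7767, -1.8276]  P^+=[0.1057 0.0319; 0.0319 0.9763]
step 3: x^-=[0.9946, -1.6654]  P^-=[0.3581 -0.1518; -0.1518 1.1007]  S=[0.5495]  K=[0.6794; -0.4765]  nu=[0.4588]  x^+=[1.3063, -1.8841]  P^+=[0.1045 0.0261; 0.0261 0.9759]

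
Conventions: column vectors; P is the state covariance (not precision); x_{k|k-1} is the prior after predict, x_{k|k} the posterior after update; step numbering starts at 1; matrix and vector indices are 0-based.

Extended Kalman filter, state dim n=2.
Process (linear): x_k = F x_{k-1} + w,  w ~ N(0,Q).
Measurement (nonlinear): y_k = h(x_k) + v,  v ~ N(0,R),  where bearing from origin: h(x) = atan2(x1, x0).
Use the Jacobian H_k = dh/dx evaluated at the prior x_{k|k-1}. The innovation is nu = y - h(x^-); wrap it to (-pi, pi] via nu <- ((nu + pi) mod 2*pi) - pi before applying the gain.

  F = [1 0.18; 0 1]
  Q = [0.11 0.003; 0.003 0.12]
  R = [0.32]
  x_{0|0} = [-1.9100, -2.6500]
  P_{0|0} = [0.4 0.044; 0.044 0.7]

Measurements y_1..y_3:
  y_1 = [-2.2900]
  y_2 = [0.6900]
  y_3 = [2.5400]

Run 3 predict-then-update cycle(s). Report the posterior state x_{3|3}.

x_post = [-3.3616, -3.4094]

step 1: x^-=[-2.3870, -2.6500]  P^-=[0.5485 0.1730; 0.1730 0.8200]  H_jac=[0.2083 -0.1877]  S=[0.3592]  K=[0.2278; -0.3281]  nu=[0.0140]  x^+=[-2.3838, -2.6546]  P^+=[0.5299 0.1998; 0.1998 0.7813]
step 2: x^-=[-2.8616, -2.6546]  P^-=[0.7371 0.3435; 0.3435 0.9013]  H_jac=[0.1742 -0.1878]  S=[0.3517]  K=[0.1818; -0.3112]  nu=[3.0837]  x^+=[-2.3012, -3.6142]  P^+=[0.7255 0.3634; 0.3634 0.8673]
step 3: x^-=[-2.9517, -3.6142]  P^-=[0.9944 0.5225; 0.5225 0.9873]  H_jac=[0.1660 -0.1356]  S=[0.3420]  K=[0.2755; -0.1377]  nu=[-1.4876]  x^+=[-3.3616, -3.4094]  P^+=[0.9685 0.5355; 0.5355 0.9808]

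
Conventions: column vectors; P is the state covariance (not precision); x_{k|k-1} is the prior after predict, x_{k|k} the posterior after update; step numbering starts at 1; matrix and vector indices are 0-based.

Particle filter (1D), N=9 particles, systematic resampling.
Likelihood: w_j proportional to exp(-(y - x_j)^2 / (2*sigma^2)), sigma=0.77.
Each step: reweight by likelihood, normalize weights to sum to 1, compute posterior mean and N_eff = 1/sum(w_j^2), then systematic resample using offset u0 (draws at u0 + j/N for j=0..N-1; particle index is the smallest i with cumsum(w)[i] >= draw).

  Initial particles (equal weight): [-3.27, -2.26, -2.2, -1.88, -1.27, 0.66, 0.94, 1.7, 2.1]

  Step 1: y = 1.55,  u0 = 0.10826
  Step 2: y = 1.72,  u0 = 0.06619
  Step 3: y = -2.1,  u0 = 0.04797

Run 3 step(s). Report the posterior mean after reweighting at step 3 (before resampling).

step 1: w=[0.0000, 0.0000, 0.0000, 0.0000, 0.0004, 0.1709, 0.2435, 0.3270, 0.2582]  mean=1.4392  Neff=3.8156  idx=[5, 6, 6, 7, 7, 7, 8, 8, 8]
step 2: w=[0.0535, 0.0827, 0.0827, 0.1381, 0.1381, 0.1381, 0.1223, 0.1223, 0.1223]  mean=1.6654  Neff=8.4320  idx=[1, 2, 3, 4, 5, 5, 6, 7, 8]
step 3: w=[0.4872, 0.4872, 0.0061, 0.0061, 0.0061, 0.0061, 0.0004, 0.0004, 0.0004]  mean=0.9599  Neff=2.1056  idx=[0, 0, 0, 0, 1, 1, 1, 1, 1]

post_mean = 0.9599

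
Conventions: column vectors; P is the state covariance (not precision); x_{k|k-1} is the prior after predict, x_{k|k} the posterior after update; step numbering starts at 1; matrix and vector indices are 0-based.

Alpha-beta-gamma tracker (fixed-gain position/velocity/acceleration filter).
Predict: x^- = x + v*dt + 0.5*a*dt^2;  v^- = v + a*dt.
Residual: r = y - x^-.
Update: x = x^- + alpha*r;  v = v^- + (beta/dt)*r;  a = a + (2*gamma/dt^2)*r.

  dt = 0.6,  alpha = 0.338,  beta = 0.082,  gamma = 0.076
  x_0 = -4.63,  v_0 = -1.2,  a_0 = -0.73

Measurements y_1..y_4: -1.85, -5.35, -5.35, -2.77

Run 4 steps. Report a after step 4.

step 1: x_pred=-5.4814  r=3.6314  x^+=-4.2540  v^+=-1.1417  a^+=0.8033
step 2: x_pred=-4.7944  r=-0.5556  x^+=-4.9822  v^+=-0.7357  a^+=0.5687
step 3: x_pred=-5.3213  r=-0.0287  x^+=-5.3310  v^+=-0.3984  a^+=0.5565
step 4: x_pred=-5.4698  r=2.6998  x^+=-4.5573  v^+=0.3045  a^+=1.6965

a_post = 1.6965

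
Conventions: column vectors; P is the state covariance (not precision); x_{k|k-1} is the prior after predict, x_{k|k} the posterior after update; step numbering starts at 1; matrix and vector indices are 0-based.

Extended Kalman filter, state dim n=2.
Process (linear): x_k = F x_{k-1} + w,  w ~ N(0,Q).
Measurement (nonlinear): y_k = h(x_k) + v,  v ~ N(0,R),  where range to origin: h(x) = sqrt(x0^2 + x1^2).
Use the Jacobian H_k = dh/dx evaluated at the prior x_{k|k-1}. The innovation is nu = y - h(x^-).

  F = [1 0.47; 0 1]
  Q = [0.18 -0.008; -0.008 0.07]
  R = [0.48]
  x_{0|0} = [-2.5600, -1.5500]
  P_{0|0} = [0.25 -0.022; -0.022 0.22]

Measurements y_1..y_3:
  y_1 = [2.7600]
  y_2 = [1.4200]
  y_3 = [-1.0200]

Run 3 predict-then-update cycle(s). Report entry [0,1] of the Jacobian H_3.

step 1: x^-=[-3.2885, -1.5500]  P^-=[0.4579 0.0734; 0.0734 0.2900]  H_jac=[-0.9046 -0.4264]  S=[0.9640]  K=[-0.4621; -0.1971]  nu=[-0.8755]  x^+=[-2.8839, -1.3774]  P^+=[0.2520 -0.0144; -0.0144 0.2525]
step 2: x^-=[-3.5313, -1.3774]  P^-=[0.4743 0.0963; 0.0963 0.3225]  H_jac=[-0.9316 -0.3634]  S=[0.9994]  K=[-0.4771; -0.2070]  nu=[-2.3704]  x^+=[-2.4004, -0.8867]  P^+=[0.2468 -0.0024; -0.0024 0.2797]
step 3: x^-=[-2.8171, -0.8867]  P^-=[0.4863 0.1210; 0.1210 0.3497]  H_jac=[-0.9539 -0.3002]  S=[1.0233]  K=[-0.4888; -0.2154]  nu=[-3.9734]  x^+=[-0.8750, -0.0308]  P^+=[0.2418 0.0133; 0.0133 0.3022]

H_jac[0,1] = -0.3002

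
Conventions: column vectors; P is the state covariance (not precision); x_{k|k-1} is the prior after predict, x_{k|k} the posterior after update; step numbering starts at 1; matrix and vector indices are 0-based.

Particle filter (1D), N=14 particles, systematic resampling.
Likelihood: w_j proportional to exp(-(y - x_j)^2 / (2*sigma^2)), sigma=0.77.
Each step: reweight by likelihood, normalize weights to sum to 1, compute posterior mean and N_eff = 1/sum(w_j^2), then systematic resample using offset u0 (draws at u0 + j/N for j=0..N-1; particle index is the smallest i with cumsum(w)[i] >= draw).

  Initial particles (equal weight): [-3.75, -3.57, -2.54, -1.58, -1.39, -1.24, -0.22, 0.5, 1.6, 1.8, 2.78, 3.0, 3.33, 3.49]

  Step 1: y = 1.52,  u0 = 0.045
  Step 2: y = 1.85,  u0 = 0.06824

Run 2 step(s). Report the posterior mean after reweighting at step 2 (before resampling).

step 1: w=[0.0000, 0.0000, 0.0000, 0.0001, 0.0003, 0.0006, 0.0264, 0.1411, 0.3374, 0.3175, 0.0889, 0.0535, 0.0214, 0.0129]  mean=1.6987  Neff=4.0543  idx=[7, 7, 8, 8, 8, 8, 8, 9, 9, 9, 9, 10, 10, 12]
step 2: w=[0.0209, 0.0209, 0.0922, 0.0922, 0.0922, 0.0922, 0.0922, 0.0970, 0.0970, 0.0970, 0.0970, 0.0469, 0.0469, 0.0153]  mean=1.7688  Neff=11.6734  idx=[2, 3, 3, 4, 5, 6, 6, 7, 8, 9, 9, 10, 11, 13]

post_mean = 1.7688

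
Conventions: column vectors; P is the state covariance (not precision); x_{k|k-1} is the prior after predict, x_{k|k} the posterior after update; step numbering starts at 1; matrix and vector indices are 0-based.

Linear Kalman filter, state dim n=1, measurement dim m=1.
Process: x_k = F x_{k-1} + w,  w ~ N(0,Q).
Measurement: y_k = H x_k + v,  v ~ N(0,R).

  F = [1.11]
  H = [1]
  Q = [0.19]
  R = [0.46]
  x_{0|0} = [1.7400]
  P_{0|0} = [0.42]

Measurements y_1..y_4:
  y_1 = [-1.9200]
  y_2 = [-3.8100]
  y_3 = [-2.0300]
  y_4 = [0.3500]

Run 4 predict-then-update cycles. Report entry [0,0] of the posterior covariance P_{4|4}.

P_post[0,0] = 0.2357

step 1: x^-=[1.9314]  P^-=[0.7075]  S=[1.1675]  K=[0.6060]  nu=[-3.8514]  x^+=[-0.4025]  P^+=[0.2788]
step 2: x^-=[-0.4468]  P^-=[0.5335]  S=[0.9935]  K=[0.5370]  nu=[-3.3632]  x^+=[-2.2527]  P^+=[0.2470]
step 3: x^-=[-2.5005]  P^-=[0.4943]  S=[0.9543]  K=[0.5180]  nu=[0.4705]  x^+=[-2.2568]  P^+=[0.2383]
step 4: x^-=[-2.5050]  P^-=[0.4836]  S=[0.9436]  K=[0.5125]  nu=[2.8550]  x^+=[-1.0419]  P^+=[0.2357]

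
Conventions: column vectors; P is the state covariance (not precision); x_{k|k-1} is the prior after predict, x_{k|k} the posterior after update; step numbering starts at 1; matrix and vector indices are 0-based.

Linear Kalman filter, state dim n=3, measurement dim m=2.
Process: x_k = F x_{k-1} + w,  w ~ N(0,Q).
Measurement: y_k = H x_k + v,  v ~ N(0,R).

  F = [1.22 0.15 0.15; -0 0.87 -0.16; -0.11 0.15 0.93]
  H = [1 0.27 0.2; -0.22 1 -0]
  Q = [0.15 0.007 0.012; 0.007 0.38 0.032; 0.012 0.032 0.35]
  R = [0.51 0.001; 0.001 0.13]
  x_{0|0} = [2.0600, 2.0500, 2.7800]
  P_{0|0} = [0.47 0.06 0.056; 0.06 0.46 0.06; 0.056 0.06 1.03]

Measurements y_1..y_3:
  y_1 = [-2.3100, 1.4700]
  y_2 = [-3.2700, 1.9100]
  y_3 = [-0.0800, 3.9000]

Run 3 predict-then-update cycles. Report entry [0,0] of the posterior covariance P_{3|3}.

P_post[0,0] = 0.2673

step 1: x^-=[3.2377, 1.3387, 2.6663]  P^-=[0.9282 0.1015 0.1853; 0.1015 0.7378 -0.0189; 0.1853 -0.0189 1.2602]  S=[1.6693 0.0795; 0.0795 0.8681]  K=[0.6029 -0.1736; 0.1392 0.8115; 0.2633 -0.0928]  nu=[-6.4424, 0.8436]  x^+=[-0.7931, 1.1264, 0.8914]  P^+=[0.3119 0.0466 -0.0857; 0.0466 0.1159 -0.0307; -0.0857 -0.0307 1.1408]
step 2: x^-=[-0.6649, 0.8374, 1.0852]  P^-=[0.6268 0.0577 0.0389; 0.0577 0.5055 -0.1527; 0.0389 -0.1527 1.3505]  S=[1.2579 0.0216; 0.0216 0.6404]  K=[0.5193 -0.1427; 0.1169 0.7655; 0.2173 -0.2591]  nu=[-3.0482, 0.9264]  x^+=[-2.3801, 1.1900, 0.1827]  P^+=[0.2777 0.0431 -0.1232; 0.0431 0.1091 -0.0606; -0.1232 -0.0606 1.2505]
step 3: x^-=[-2.6978, 1.0061, 0.6102]  P^-=[0.5619 0.0545 0.0113; 0.0545 0.5115 -0.1937; 0.0113 -0.1937 1.4443]  S=[1.1800 0.0275; 0.0275 0.6447]  K=[0.4936 -0.1283; 0.1124 0.7700; 0.2174 -0.3136]  nu=[2.2242, 2.3004]  x^+=[-1.8951, 3.0274, 0.3723]  P^+=[0.2673 0.0426 -0.1362; 0.0426 0.1096 -0.0705; -0.1362 -0.0705 1.3289]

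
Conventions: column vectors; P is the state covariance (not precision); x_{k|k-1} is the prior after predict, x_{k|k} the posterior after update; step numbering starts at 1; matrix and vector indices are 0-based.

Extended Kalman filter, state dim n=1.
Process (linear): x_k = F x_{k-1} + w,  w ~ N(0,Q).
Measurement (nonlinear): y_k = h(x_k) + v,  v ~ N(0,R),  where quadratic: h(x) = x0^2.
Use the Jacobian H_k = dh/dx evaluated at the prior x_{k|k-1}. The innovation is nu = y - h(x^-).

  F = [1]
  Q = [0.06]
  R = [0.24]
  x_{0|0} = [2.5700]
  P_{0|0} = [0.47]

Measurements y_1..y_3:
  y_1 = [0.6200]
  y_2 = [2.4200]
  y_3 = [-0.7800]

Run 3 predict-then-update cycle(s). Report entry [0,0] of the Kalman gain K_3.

step 1: x^-=[2.5700]  P^-=[0.5300]  H_jac=[5.1400]  S=[14.2424]  K=[0.1913]  nu=[-5.9849]  x^+=[1.4252]  P^+=[0.0089]
step 2: x^-=[1.4252]  P^-=[0.0689]  H_jac=[2.8505]  S=[0.8001]  K=[0.2456]  nu=[0.3887]  x^+=[1.5207]  P^+=[0.0207]
step 3: x^-=[1.5207]  P^-=[0.0807]  H_jac=[3.0414]  S=[0.9863]  K=[0.2488]  nu=[-3.0925]  x^+=[0.7513]  P^+=[0.0196]

K[0,0] = 0.2488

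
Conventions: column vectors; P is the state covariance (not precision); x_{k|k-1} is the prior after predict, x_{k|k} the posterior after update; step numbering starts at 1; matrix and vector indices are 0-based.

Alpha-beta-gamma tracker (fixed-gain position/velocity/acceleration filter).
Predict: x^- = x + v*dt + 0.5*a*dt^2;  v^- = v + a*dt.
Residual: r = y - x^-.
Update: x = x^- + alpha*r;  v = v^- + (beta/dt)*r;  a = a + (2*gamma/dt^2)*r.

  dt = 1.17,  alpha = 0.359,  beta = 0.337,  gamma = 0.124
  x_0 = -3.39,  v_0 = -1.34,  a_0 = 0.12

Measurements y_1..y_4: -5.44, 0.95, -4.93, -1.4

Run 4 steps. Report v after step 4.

v_post = 2.3928

step 1: x_pred=-4.8757  r=-0.5643  x^+=-5.0783  v^+=-1.3621  a^+=0.0178
step 2: x_pred=-6.6598  r=7.6098  x^+=-3.9279  v^+=0.8505  a^+=1.3964
step 3: x_pred=-1.9770  r=-2.9530  x^+=-3.0371  v^+=1.6338  a^+=0.8614
step 4: x_pred=-0.5360  r=-0.8640  x^+=-0.8462  v^+=2.3928  a^+=0.7049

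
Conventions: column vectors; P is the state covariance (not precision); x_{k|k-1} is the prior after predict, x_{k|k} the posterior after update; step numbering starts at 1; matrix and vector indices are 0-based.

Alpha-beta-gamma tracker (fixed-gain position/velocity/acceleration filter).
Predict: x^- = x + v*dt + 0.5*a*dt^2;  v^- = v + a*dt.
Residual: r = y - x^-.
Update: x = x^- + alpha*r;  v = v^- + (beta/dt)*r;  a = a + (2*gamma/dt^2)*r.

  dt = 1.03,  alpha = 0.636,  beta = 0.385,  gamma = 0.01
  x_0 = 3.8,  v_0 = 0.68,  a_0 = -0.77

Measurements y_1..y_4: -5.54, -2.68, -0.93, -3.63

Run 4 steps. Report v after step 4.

step 1: x_pred=4.0920  r=-9.6320  x^+=-2.0340  v^+=-3.7134  a^+=-0.9516
step 2: x_pred=-6.3635  r=3.6835  x^+=-4.0208  v^+=-3.3167  a^+=-0.8821
step 3: x_pred=-7.9049  r=6.9749  x^+=-3.4689  v^+=-1.6181  a^+=-0.7506
step 4: x_pred=-5.5337  r=1.9037  x^+=-4.3230  v^+=-1.6797  a^+=-0.7148

v_post = -1.6797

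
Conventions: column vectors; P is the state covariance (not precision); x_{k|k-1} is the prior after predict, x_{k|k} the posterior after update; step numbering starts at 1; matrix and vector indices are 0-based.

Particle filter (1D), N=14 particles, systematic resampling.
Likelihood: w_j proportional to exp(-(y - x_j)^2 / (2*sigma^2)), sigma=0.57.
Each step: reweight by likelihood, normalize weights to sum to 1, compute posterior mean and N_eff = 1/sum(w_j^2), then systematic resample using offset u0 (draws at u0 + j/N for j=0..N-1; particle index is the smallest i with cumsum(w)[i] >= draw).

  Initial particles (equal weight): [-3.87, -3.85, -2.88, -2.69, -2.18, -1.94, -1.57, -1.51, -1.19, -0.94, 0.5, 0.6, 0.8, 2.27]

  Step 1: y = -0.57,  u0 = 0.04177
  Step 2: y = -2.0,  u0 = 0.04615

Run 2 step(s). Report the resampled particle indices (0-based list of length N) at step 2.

resampled_idx = [0, 0, 1, 1, 2, 2, 2, 3, 4, 5, 6, 7, 9, 11]

step 1: w=[0.0000, 0.0000, 0.0001, 0.0004, 0.0082, 0.0246, 0.0950, 0.1136, 0.2450, 0.3585, 0.0760, 0.0538, 0.0246, 0.0000]  mean=-0.9264  Neff=4.5362  idx=[6, 6, 7, 8, 8, 8, 8, 9, 9, 9, 9, 9, 10, 11]
step 2: w=[0.1657, 0.1657, 0.1522, 0.0802, 0.0802, 0.0802, 0.0802, 0.0391, 0.0391, 0.0391, 0.0391, 0.0391, 0.0000, 0.0000]  mean=-1.3158  Neff=8.9708  idx=[0, 0, 1, 1, 2, 2, 2, 3, 4, 5, 6, 7, 9, 11]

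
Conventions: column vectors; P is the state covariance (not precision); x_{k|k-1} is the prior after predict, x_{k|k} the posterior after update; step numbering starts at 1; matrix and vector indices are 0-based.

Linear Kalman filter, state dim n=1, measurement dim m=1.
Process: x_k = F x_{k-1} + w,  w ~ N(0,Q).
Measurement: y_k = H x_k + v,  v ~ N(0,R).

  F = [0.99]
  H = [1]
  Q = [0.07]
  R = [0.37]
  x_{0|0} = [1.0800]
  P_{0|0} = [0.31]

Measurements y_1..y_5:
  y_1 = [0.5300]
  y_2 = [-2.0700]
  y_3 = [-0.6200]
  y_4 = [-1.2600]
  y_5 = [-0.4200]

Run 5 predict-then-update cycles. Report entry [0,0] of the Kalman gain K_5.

K[0,0] = 0.3496

step 1: x^-=[1.0692]  P^-=[0.3738]  S=[0.7438]  K=[0.5026]  nu=[-0.5392]  x^+=[0.7982]  P^+=[0.1860]
step 2: x^-=[0.7902]  P^-=[0.2523]  S=[0.6223]  K=[0.4054]  nu=[-2.8602]  x^+=[-0.3693]  P^+=[0.1500]
step 3: x^-=[-0.3656]  P^-=[0.2170]  S=[0.5870]  K=[0.3697]  nu=[-0.2544]  x^+=[-0.4596]  P^+=[0.1368]
step 4: x^-=[-0.4550]  P^-=[0.2041]  S=[0.5741]  K=[0.3555]  nu=[-0.8050]  x^+=[-0.7412]  P^+=[0.1315]
step 5: x^-=[-0.7338]  P^-=[0.1989]  S=[0.5689]  K=[0.3496]  nu=[0.3138]  x^+=[-0.6241]  P^+=[0.1294]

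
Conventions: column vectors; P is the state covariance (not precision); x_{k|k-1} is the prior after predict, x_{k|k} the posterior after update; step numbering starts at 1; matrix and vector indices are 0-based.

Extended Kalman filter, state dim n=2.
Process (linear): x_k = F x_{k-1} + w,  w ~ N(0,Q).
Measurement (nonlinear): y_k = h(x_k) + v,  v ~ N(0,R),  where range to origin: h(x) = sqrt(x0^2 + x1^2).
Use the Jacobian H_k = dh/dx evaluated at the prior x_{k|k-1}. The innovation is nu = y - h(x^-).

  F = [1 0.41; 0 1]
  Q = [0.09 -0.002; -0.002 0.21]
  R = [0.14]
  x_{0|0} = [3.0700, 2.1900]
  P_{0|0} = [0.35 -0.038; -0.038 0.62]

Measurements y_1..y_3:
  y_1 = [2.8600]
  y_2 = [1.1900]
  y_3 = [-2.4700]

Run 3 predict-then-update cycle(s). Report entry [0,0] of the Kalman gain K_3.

K[0,0] = 0.5946

step 1: x^-=[3.9679, 2.1900]  P^-=[0.5131 0.2142; 0.2142 0.8300]  H_jac=[0.8755 0.4832]  S=[0.9083]  K=[0.6085; 0.6480]  nu=[-1.6721]  x^+=[2.9504, 1.1064]  P^+=[0.1768 -0.1440; -0.1440 0.4486]
step 2: x^-=[3.4040, 1.1064]  P^-=[0.2241 0.0380; 0.0380 0.6586]  H_jac=[0.9510 0.3091]  S=[0.4279]  K=[0.5255; 0.5601]  nu=[-2.3893]  x^+=[2.1485, -0.2317]  P^+=[0.1060 -0.0880; -0.0880 0.5243]
step 3: x^-=[2.0535, -0.2317]  P^-=[0.2119 0.1250; 0.1250 0.7343]  H_jac=[0.9937 -0.1121]  S=[0.3307]  K=[0.5946; 0.1266]  nu=[-4.5365]  x^+=[-0.6437, -0.8061]  P^+=[0.0951 0.1001; 0.1001 0.7290]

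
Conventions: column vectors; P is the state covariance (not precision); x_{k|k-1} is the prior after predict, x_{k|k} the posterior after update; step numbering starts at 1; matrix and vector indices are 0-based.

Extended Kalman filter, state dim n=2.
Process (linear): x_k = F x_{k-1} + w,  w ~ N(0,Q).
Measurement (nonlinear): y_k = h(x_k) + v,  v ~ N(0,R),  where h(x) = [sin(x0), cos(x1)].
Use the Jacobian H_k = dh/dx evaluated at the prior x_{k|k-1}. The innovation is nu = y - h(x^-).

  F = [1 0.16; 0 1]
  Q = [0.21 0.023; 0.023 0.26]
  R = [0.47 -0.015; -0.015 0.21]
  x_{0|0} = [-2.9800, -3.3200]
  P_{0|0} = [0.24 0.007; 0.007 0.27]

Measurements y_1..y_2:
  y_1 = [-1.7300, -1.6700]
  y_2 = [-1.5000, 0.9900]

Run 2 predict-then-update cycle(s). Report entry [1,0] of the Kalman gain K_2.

step 1: x^-=[-3.5112, -3.3200]  P^-=[0.4592 0.0732; 0.0732 0.5300]  H_jac=[-0.9325 0.0000; 0.0000 -0.1775]  S=[0.8692 -0.0029; -0.0029 0.2267]  K=[-0.4928 -0.0636; -0.0799 -0.4159]  nu=[-2.0912, -0.6859]  x^+=[-2.4371, -2.8676]  P^+=[0.2474 0.0336; 0.0336 0.4854]
step 2: x^-=[-2.8959, -2.8676]  P^-=[0.4805 0.1343; 0.1343 0.7454]  H_jac=[-0.9700 0.0000; 0.0000 0.2706]  S=[0.9221 -0.0502; -0.0502 0.2646]  K=[-0.5032 0.0418; -0.1007 0.7432]  nu=[-1.2568, 1.9527]  x^+=[-2.1820, -1.2898]  P^+=[0.2445 0.0603; 0.0603 0.5824]

K[1,0] = -0.1007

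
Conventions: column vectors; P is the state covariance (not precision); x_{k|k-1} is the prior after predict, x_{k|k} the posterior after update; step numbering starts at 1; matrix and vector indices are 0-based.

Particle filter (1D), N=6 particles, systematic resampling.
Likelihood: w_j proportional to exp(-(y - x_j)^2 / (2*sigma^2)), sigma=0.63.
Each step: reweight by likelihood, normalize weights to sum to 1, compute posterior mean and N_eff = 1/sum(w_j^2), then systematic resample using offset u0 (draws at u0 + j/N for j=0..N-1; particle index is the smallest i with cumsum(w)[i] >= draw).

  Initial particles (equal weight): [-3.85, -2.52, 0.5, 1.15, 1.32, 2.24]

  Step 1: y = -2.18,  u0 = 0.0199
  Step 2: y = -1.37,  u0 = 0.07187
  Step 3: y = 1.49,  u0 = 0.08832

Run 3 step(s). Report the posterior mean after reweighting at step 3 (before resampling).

post_mean = -2.5200

step 1: w=[0.0333, 0.9666, 0.0001, 0.0000, 0.0000, 0.0000]  mean=-2.5639  Neff=1.0691  idx=[0, 1, 1, 1, 1, 1]
step 2: w=[0.0005, 0.1999, 0.1999, 0.1999, 0.1999, 0.1999]  mean=-2.5206  Neff=5.0046  idx=[1, 2, 3, 3, 4, 5]
step 3: w=[0.1667, 0.1667, 0.1667, 0.1667, 0.1667, 0.1667]  mean=-2.5200  Neff=6.0000  idx=[0, 1, 2, 3, 4, 5]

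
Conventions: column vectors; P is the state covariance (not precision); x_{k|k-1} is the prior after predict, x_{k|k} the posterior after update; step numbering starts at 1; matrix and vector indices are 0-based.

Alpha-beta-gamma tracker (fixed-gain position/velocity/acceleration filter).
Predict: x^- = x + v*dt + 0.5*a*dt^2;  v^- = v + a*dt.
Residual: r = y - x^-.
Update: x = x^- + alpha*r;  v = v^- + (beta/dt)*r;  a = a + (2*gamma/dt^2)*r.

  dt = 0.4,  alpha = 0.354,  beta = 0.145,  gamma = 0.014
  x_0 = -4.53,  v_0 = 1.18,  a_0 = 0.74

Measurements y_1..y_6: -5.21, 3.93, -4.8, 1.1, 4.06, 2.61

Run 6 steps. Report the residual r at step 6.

resid = -2.1785

step 1: x_pred=-3.9988  r=-1.2112  x^+=-4.4276  v^+=1.0369  a^+=0.5280
step 2: x_pred=-3.9705  r=7.9005  x^+=-1.1738  v^+=4.1121  a^+=1.9106
step 3: x_pred=0.6239  r=-5.4239  x^+=-1.2961  v^+=2.9102  a^+=0.9614
step 4: x_pred=-0.0551  r=1.1551  x^+=0.3538  v^+=3.7135  a^+=1.1636
step 5: x_pred=1.9323  r=2.1277  x^+=2.6855  v^+=4.9502  a^+=1.5360
step 6: x_pred=4.7885  r=-2.1785  x^+=4.0173  v^+=4.7749  a^+=1.1547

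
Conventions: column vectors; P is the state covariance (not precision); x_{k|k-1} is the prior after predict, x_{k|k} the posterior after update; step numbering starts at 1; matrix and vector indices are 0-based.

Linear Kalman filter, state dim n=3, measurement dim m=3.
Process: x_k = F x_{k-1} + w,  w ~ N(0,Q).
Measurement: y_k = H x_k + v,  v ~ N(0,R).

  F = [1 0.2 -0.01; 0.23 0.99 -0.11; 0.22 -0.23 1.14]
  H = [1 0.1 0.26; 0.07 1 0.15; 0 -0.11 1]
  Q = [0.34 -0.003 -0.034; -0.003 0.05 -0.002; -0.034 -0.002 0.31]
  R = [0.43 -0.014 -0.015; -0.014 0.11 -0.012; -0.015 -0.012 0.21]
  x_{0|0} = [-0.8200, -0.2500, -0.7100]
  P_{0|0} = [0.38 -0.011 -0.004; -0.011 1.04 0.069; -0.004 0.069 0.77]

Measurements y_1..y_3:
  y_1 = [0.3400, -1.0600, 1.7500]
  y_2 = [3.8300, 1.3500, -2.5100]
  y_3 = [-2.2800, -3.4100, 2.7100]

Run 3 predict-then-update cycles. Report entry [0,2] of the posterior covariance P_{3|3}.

step 1: x^-=[-0.8629, -0.3580, -0.9323]  P^-=[0.7571 0.2780 0.0064; 0.2780 1.0789 -0.2393; 0.0064 -0.2393 1.3470]  S=[1.3354 0.4147 0.2821; 0.4147 1.1902 -0.1657; 0.2821 -0.1657 1.6227]  K=[0.5955 0.0558 -0.1127; -0.0016 0.8750 -0.1310; 0.0490 0.0696 0.8449]  nu=[1.4811, -0.5018, 2.6429]  x^+=[-0.3069, -1.1457, 1.3384]  P^+=[0.2675 -0.0143 -0.0349; -0.0143 0.1029 -0.0267; -0.0349 -0.0267 0.1729]
step 2: x^-=[-0.5494, -1.3520, 1.7218]  P^-=[0.6067 0.0690 -0.0250; 0.0690 0.1681 -0.0750; -0.0250 -0.0750 0.5511]  S=[1.0725 0.1114 0.0885; 0.1114 0.2801 -0.0239; 0.0885 -0.0239 0.7796]  K=[0.5583 0.1539 -0.1005; 0.0118 0.5636 -0.1040; 0.0373 0.0672 0.7153]  nu=[4.0669, 2.4822, -4.3805]  x^+=[2.5433, 0.5508, -1.0929]  P^+=[0.2479 -0.0023 -0.0316; -0.0023 0.0665 -0.0215; -0.0316 -0.0215 0.1465]
step 3: x^-=[2.6644, 1.2504, -0.8130]  P^-=[0.5903 0.0692 -0.0246; 0.0692 0.1353 -0.0556; -0.0246 -0.0556 0.5115]  S=[1.0544 0.1110 0.0803; 0.1110 0.2521 -0.0071; 0.0803 -0.0071 0.7354]  K=[0.5493 0.1789 -0.1021; 0.0179 0.5120 -0.0929; 0.0356 0.0810 0.7008]  nu=[-4.8580, -4.7250, 3.6606]  x^+=[-1.2230, -1.5958, 1.1968]  P^+=[0.2434 0.0009 -0.0317; 0.0009 0.0600 -0.0193; -0.0317 -0.0193 0.1435]

P_post[0,2] = -0.0317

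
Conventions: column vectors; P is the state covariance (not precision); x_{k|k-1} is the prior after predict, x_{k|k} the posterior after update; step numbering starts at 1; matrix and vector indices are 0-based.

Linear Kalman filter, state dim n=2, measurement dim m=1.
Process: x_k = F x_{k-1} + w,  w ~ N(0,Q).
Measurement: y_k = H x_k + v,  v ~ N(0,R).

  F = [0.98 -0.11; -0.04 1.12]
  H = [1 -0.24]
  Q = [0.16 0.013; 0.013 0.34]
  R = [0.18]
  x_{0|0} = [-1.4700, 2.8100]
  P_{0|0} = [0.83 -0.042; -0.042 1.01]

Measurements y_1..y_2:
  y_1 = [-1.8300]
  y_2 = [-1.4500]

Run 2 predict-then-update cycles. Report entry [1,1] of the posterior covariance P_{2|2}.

P_post[1,1] = 1.7764

step 1: x^-=[-1.7497, 3.2060]  P^-=[0.9784 -0.1903; -0.1903 1.6120]  S=[1.3426]  K=[0.7628; -0.4299]  nu=[0.6891]  x^+=[-1.2241, 2.9098]  P^+=[0.1973 0.2500; 0.2500 1.3639]
step 2: x^-=[-1.5196, 3.3079]  P^-=[0.3121 0.1127; 0.1127 2.0288]  S=[0.5549]  K=[0.5137; -0.6745]  nu=[0.8635]  x^+=[-1.0760, 2.7255]  P^+=[0.1657 0.3049; 0.3049 1.7764]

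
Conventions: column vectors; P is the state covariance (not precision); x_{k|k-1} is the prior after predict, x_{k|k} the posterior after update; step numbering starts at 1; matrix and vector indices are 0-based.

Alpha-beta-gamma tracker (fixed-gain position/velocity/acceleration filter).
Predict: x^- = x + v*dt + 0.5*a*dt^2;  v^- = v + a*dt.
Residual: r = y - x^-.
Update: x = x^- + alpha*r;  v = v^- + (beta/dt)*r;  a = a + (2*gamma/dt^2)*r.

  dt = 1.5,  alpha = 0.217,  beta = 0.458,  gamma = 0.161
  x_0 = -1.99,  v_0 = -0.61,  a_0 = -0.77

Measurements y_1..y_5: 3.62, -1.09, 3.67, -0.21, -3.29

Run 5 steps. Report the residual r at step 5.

resid = -9.9206

step 1: x_pred=-3.7713  r=7.3913  x^+=-2.1673  v^+=0.4918  a^+=0.2878
step 2: x_pred=-1.1059  r=0.0159  x^+=-1.1025  v^+=0.9283  a^+=0.2900
step 3: x_pred=0.6163  r=3.0537  x^+=1.2790  v^+=2.2958  a^+=0.7271
step 4: x_pred=5.5406  r=-5.7506  x^+=4.2927  v^+=1.6305  a^+=-0.0959
step 5: x_pred=6.6306  r=-9.9206  x^+=4.4778  v^+=-1.5424  a^+=-1.5157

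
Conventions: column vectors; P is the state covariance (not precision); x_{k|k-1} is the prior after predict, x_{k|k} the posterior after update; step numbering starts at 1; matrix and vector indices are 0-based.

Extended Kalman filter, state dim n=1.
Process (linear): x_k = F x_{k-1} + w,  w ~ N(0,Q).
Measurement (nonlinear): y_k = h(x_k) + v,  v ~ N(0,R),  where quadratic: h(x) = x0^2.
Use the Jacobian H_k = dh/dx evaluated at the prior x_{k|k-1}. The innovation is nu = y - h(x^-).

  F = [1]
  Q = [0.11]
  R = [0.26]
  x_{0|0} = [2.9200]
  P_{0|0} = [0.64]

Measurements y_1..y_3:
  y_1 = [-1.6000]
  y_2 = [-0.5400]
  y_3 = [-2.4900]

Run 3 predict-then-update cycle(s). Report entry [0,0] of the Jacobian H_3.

step 1: x^-=[2.9200]  P^-=[0.7500]  H_jac=[5.8400]  S=[25.8392]  K=[0.1695]  nu=[-10.1264]  x^+=[1.2035]  P^+=[0.0075]
step 2: x^-=[1.2035]  P^-=[0.1175]  H_jac=[2.4070]  S=[0.9410]  K=[0.3007]  nu=[-1.9884]  x^+=[0.6056]  P^+=[0.0325]
step 3: x^-=[0.6056]  P^-=[0.1425]  H_jac=[1.2113]  S=[0.4690]  K=[0.3679]  nu=[-2.8568]  x^+=[-0.4455]  P^+=[0.0790]

H_jac[0,0] = 1.2113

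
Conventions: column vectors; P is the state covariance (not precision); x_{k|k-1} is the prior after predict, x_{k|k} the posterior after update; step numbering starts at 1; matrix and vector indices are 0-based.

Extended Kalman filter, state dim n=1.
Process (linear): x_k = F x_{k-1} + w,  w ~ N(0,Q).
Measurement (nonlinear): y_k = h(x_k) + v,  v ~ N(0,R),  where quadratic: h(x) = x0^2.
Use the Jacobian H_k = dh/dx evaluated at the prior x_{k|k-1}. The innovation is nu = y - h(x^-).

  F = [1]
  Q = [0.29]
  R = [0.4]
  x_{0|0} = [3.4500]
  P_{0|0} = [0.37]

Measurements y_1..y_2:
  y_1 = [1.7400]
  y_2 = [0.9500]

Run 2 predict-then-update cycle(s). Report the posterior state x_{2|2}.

x_post = [1.2948]

step 1: x^-=[3.4500]  P^-=[0.6600]  H_jac=[6.9000]  S=[31.8226]  K=[0.1431]  nu=[-10.1625]  x^+=[1.9957]  P^+=[0.0083]
step 2: x^-=[1.9957]  P^-=[0.2983]  H_jac=[3.9914]  S=[5.1522]  K=[0.2311]  nu=[-3.0328]  x^+=[1.2948]  P^+=[0.0232]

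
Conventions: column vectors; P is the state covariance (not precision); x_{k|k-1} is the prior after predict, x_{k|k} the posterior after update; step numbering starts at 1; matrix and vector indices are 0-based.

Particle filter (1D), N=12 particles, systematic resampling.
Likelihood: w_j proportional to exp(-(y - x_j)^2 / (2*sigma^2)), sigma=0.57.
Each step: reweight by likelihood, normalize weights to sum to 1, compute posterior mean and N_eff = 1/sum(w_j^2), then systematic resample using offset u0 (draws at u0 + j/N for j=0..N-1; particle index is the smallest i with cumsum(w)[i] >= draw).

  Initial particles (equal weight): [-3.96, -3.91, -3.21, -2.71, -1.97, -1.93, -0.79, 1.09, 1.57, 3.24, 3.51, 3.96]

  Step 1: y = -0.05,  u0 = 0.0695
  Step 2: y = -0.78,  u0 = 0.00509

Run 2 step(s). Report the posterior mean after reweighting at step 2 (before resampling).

post_mean = -0.7880

step 1: w=[0.0000, 0.0000, 0.0000, 0.0000, 0.0058, 0.0073, 0.7281, 0.2289, 0.0298, 0.0000, 0.0000, 0.0000]  mean=-0.3047  Neff=1.7137  idx=[6, 6, 6, 6, 6, 6, 6, 6, 6, 7, 7, 8]
step 2: w=[0.1110, 0.1110, 0.1110, 0.1110, 0.1110, 0.1110, 0.1110, 0.1110, 0.1110, 0.0005, 0.0005, 0.0000]  mean=-0.7880  Neff=9.0188  idx=[0, 0, 1, 2, 3, 3, 4, 5, 6, 6, 7, 8]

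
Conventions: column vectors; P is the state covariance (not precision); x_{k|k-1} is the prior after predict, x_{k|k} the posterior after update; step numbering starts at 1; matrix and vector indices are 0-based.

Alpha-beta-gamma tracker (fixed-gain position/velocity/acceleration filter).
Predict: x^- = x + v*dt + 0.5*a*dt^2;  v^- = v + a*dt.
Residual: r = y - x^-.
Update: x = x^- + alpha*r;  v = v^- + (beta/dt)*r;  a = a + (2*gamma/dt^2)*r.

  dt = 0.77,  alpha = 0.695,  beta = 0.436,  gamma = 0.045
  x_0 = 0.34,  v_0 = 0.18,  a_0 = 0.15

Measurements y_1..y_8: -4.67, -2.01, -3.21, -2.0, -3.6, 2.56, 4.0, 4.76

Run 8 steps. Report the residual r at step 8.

resid = -2.7172

step 1: x_pred=0.5231  r=-5.1931  x^+=-3.0861  v^+=-2.6450  a^+=-0.6383
step 2: x_pred=-5.3120  r=3.3020  x^+=-3.0171  v^+=-1.2668  a^+=-0.1371
step 3: x_pred=-4.0332  r=0.8232  x^+=-3.4611  v^+=-0.9062  a^+=-0.0121
step 4: x_pred=-4.1624  r=2.1624  x^+=-2.6595  v^+=0.3089  a^+=0.3161
step 5: x_pred=-2.3280  r=-1.2720  x^+=-3.2120  v^+=-0.1679  a^+=0.1231
step 6: x_pred=-3.3049  r=5.8649  x^+=0.7712  v^+=3.2477  a^+=1.0133
step 7: x_pred=3.5723  r=0.4277  x^+=3.8696  v^+=4.2701  a^+=1.0782
step 8: x_pred=7.4772  r=-2.7172  x^+=5.5887  v^+=3.5618  a^+=0.6658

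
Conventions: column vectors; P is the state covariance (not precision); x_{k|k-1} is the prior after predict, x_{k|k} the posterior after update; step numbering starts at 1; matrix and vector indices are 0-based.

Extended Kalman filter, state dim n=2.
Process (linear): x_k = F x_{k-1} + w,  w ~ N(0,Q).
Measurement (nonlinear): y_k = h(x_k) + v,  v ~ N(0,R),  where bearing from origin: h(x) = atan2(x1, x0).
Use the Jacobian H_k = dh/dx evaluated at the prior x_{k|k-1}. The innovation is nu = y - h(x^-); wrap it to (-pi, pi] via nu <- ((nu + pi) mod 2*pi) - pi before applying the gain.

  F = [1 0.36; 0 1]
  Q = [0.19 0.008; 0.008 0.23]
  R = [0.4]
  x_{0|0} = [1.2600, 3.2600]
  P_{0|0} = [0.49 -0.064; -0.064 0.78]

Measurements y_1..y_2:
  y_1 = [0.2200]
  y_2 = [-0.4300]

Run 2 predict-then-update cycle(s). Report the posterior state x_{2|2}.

x_post = [3.8890, 2.7952]

step 1: x^-=[2.4336, 3.2600]  P^-=[0.7350 0.2248; 0.2248 1.0100]  H_jac=[-0.1970 0.1470]  S=[0.4373]  K=[-0.2555; 0.2383]  nu=[-0.7095]  x^+=[2.6149, 3.0909]  P^+=[0.7065 0.2514; 0.2514 0.9852]
step 2: x^-=[3.7276, 3.0909]  P^-=[1.2052 0.6141; 0.6141 1.2152]  H_jac=[-0.1318 0.1590]  S=[0.4259]  K=[-0.1438; 0.2635]  nu=[-1.1223]  x^+=[3.8890, 2.7952]  P^+=[1.1964 0.6302; 0.6302 1.1856]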